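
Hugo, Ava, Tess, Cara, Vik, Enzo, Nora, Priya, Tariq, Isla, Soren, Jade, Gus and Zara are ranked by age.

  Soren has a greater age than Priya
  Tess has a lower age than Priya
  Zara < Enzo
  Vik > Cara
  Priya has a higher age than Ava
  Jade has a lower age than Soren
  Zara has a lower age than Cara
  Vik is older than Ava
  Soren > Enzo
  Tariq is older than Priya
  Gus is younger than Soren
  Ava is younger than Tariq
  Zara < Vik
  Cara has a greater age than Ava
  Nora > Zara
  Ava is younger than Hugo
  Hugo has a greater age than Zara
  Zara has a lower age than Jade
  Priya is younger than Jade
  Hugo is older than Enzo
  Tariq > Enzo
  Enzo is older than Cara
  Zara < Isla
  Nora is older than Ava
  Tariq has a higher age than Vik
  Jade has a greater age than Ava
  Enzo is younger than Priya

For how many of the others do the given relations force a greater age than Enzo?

5

Directly above Enzo: Hugo, Priya, Soren, Tariq.
One step further: Jade (5 so far).
Nothing else is reachable above Enzo; 5 in all.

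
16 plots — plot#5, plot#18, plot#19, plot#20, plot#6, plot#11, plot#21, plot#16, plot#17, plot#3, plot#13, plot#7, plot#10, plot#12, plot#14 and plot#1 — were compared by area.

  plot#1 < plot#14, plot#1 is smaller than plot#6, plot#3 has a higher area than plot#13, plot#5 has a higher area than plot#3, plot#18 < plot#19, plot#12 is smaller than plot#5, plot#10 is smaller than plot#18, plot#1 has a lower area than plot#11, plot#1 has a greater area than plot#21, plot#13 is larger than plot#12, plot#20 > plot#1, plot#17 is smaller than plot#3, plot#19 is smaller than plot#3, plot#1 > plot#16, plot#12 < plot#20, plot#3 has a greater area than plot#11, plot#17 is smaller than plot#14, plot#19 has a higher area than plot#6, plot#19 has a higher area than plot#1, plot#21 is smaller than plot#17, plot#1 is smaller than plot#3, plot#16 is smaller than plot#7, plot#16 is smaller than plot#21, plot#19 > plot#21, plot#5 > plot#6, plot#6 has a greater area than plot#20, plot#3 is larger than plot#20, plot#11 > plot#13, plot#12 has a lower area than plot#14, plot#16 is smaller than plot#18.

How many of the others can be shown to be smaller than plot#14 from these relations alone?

The elements the relations force below plot#14 are plot#16, plot#21, plot#12, plot#1, plot#17 — no chain reaches any other.
That is 5.

5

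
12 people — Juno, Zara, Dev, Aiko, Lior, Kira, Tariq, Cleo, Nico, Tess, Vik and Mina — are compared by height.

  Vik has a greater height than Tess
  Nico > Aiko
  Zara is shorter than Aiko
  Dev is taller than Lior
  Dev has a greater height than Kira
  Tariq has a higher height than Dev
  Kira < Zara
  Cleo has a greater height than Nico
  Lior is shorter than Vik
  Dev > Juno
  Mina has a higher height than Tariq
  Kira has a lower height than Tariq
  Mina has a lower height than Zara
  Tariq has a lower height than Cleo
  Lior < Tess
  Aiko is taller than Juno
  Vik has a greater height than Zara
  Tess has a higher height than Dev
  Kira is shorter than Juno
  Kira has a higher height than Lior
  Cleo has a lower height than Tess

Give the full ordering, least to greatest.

Nothing is placed below Lior, so it is least; from there Lior < Kira; Kira < Juno; Juno < Dev; Dev < Tariq; Tariq < Mina; Mina < Zara; Zara < Aiko; Aiko < Nico; Nico < Cleo; Cleo < Tess; Tess < Vik, each given directly.

Lior < Kira < Juno < Dev < Tariq < Mina < Zara < Aiko < Nico < Cleo < Tess < Vik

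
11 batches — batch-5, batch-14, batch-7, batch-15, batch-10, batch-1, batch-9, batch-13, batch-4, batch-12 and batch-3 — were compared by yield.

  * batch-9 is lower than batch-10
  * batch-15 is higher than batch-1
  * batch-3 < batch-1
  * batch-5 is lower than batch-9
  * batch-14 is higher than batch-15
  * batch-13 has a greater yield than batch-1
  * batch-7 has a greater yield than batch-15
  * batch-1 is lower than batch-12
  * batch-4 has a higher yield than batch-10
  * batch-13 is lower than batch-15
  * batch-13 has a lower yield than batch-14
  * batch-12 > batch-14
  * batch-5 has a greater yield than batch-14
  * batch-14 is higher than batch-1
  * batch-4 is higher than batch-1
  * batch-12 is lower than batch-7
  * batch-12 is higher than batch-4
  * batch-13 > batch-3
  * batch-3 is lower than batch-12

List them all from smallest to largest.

Each adjacent pair is fixed by a given relation: batch-3 < batch-1; batch-1 < batch-13; batch-13 < batch-15; batch-15 < batch-14; batch-14 < batch-5; batch-5 < batch-9; batch-9 < batch-10; batch-10 < batch-4; batch-4 < batch-12; batch-12 < batch-7. Chaining them end to end gives the full order.

batch-3 < batch-1 < batch-13 < batch-15 < batch-14 < batch-5 < batch-9 < batch-10 < batch-4 < batch-12 < batch-7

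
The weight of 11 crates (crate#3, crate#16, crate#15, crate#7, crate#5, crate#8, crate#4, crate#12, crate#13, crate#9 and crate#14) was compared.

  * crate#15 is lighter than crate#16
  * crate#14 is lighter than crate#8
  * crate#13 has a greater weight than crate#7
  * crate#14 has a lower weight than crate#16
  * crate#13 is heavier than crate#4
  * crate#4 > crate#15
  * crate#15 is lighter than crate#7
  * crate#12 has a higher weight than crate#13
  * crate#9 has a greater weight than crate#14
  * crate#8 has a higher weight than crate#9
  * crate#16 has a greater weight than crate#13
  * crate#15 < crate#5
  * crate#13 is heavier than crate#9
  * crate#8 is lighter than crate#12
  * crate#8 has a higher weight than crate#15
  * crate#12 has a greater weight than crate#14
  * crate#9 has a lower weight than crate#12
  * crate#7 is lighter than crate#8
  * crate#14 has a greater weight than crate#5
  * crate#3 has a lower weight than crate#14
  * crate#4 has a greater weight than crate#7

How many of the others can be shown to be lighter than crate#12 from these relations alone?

From crate#12 the given relations immediately reach crate#14, crate#9, crate#13, crate#8.
From those, crate#15, crate#5, crate#7, crate#3, crate#4 — 9 in total.
No other element is forced below crate#12 by the given relations, so the count is 9.

9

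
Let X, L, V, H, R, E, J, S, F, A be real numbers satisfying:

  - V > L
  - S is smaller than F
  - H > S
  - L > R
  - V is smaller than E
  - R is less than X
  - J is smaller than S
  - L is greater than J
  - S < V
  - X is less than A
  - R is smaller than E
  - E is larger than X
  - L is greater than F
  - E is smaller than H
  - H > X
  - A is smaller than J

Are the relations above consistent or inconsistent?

consistent

The single ordering R < X < A < J < S < F < L < V < E < H satisfies every listed relation, so no contradiction arises.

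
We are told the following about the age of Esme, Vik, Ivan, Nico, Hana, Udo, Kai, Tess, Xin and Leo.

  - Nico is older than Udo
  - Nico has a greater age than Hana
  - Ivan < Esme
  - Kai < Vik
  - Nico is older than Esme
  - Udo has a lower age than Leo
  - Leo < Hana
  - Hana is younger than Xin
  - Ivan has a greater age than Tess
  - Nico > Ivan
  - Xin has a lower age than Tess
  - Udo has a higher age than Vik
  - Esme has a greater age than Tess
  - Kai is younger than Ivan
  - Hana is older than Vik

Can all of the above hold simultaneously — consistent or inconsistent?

Every relation is compatible with Kai < Vik < Udo < Leo < Hana < Xin < Tess < Ivan < Esme < Nico; the set is consistent.

consistent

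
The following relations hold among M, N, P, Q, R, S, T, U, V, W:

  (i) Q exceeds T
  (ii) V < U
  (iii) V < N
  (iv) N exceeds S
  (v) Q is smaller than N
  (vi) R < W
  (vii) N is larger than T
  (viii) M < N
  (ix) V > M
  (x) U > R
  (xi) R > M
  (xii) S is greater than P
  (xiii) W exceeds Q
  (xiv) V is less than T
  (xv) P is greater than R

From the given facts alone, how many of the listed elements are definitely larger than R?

From R the given relations immediately reach P, W, U.
From those, S — 4 in total.
From those, N — 5 in total.
No other element is forced above R by the given relations, so the count is 5.

5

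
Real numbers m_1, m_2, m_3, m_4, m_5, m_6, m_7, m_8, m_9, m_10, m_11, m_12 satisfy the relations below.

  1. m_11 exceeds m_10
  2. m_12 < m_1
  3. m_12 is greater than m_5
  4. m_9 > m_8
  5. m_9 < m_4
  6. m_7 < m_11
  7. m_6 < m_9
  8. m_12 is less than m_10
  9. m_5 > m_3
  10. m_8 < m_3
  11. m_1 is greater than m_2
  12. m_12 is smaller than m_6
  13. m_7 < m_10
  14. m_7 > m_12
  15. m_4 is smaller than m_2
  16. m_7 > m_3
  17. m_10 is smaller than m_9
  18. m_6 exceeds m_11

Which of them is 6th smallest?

The consecutive relations fix a unique order: m_8 < m_3 < m_5 < m_12 < m_7 < m_10 < m_11 < m_6 < m_9 < m_4 < m_2 < m_1.
Counting 6 from the smallest end gives m_10.

m_10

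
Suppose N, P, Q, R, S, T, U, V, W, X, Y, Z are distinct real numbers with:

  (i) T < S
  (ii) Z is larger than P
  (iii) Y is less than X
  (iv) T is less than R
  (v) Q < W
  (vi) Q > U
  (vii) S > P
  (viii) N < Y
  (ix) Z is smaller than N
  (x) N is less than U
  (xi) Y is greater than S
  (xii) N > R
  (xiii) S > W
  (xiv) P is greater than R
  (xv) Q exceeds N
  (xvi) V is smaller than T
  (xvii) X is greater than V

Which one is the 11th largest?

T

Piecing the relations together gives one ordering: V < T < R < P < Z < N < U < Q < W < S < Y < X.
The 11th largest is T.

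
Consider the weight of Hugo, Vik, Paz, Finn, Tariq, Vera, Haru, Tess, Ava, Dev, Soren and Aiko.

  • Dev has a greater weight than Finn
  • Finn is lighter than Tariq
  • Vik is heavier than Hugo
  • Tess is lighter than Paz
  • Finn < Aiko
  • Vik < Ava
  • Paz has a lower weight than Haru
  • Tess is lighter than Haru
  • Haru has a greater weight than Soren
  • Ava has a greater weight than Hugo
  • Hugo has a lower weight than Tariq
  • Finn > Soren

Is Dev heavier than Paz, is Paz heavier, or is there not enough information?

Following every chain through Dev: below Dev we get Soren, Finn.
Paz is not reached, and no chain runs the other way from Paz to Dev.
So the given relations leave the order of Dev and Paz undetermined.

undetermined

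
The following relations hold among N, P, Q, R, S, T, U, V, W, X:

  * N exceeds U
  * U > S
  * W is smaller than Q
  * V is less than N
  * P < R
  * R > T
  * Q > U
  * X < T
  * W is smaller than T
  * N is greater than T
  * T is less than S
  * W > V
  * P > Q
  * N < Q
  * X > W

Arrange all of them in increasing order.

Each adjacent pair is fixed by a given relation: V < W; W < X; X < T; T < S; S < U; U < N; N < Q; Q < P; P < R. Chaining them end to end gives the full order.

V < W < X < T < S < U < N < Q < P < R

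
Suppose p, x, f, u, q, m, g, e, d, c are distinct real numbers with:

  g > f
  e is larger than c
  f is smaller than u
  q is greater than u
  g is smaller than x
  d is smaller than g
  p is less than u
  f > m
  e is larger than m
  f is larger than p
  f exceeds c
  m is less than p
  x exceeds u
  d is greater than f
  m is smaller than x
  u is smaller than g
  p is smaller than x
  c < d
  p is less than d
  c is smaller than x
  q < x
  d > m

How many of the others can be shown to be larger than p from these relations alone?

6

The elements the relations force above p are f, u, d, g, q, x — no chain reaches any other.
That is 6.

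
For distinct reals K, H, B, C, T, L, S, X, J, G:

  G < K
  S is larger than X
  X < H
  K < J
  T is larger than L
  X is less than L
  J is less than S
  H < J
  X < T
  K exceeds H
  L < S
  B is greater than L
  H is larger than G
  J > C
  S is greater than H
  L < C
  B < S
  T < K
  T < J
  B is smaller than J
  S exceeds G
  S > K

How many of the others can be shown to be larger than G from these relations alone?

Directly above G: H, K, S.
One step further: J (4 so far).
No other element is forced above G by the given relations, so the count is 4.

4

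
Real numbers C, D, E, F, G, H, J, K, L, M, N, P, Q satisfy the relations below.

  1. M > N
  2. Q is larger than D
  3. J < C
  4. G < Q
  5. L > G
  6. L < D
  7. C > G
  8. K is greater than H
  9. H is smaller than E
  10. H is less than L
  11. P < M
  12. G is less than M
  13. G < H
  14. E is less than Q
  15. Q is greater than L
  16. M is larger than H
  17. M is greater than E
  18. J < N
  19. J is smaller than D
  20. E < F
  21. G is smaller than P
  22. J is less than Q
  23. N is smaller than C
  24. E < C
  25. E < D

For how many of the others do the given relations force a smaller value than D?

Directly below D: J, E, L.
One step further: G, H (5 so far).
Nothing else is reachable below D; 5 in all.

5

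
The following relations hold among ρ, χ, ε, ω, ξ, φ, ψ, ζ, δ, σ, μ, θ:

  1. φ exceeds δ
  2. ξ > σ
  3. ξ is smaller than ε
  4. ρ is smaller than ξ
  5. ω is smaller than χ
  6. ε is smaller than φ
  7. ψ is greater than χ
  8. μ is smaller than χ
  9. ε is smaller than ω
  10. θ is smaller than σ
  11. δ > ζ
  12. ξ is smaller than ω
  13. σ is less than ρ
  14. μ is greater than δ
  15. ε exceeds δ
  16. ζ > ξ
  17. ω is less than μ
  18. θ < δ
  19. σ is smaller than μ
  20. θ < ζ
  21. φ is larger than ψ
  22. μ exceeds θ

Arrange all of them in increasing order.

Each adjacent pair is fixed by a given relation: θ < σ; σ < ρ; ρ < ξ; ξ < ζ; ζ < δ; δ < ε; ε < ω; ω < μ; μ < χ; χ < ψ; ψ < φ. Chaining them end to end gives the full order.

θ < σ < ρ < ξ < ζ < δ < ε < ω < μ < χ < ψ < φ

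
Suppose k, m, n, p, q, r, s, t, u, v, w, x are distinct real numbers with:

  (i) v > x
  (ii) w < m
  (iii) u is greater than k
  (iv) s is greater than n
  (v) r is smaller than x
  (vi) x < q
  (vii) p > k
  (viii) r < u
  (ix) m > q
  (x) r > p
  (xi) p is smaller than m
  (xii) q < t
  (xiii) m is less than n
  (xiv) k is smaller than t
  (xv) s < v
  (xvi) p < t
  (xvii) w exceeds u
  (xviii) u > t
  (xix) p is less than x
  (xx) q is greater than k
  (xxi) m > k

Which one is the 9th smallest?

The consecutive relations fix a unique order: k < p < r < x < q < t < u < w < m < n < s < v.
Counting 9 from the smallest end gives m.

m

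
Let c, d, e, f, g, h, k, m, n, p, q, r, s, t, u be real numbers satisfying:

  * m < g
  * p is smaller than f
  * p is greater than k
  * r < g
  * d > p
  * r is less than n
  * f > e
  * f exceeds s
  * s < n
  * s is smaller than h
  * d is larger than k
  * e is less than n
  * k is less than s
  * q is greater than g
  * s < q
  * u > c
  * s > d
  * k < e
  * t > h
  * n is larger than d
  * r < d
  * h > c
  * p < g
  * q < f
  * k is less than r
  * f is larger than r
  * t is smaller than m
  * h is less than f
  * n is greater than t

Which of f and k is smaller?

k

Following the relations from k: k < r < d < s < h < t < m < g < q < f.
So k < f; k is the smaller of the two.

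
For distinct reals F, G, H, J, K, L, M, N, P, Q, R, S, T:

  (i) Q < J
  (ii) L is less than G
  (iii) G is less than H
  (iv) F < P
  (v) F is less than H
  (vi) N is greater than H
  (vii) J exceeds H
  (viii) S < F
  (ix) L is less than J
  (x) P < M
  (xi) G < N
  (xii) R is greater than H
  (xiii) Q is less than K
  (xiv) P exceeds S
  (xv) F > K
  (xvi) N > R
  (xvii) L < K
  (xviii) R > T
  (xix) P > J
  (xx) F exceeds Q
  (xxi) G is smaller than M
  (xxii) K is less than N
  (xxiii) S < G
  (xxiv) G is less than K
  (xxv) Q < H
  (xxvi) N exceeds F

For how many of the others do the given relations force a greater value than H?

5

The elements the relations force above H are R, N, J, P, M — no chain reaches any other.
That is 5.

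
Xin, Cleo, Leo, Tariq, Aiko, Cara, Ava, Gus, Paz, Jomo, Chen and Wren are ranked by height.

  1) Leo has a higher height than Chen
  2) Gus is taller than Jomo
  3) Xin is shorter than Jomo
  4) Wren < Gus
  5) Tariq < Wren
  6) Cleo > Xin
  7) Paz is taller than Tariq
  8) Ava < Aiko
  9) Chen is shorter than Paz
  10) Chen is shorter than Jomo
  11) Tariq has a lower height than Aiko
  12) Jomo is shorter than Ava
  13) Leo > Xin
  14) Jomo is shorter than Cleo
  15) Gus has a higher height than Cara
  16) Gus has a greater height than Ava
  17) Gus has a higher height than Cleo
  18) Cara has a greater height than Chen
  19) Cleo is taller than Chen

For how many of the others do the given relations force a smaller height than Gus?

8

From Gus the given relations immediately reach Cara, Jomo, Wren, Ava, Cleo.
From those, Chen, Xin, Tariq — 8 in total.
Nothing else is reachable below Gus; 8 in all.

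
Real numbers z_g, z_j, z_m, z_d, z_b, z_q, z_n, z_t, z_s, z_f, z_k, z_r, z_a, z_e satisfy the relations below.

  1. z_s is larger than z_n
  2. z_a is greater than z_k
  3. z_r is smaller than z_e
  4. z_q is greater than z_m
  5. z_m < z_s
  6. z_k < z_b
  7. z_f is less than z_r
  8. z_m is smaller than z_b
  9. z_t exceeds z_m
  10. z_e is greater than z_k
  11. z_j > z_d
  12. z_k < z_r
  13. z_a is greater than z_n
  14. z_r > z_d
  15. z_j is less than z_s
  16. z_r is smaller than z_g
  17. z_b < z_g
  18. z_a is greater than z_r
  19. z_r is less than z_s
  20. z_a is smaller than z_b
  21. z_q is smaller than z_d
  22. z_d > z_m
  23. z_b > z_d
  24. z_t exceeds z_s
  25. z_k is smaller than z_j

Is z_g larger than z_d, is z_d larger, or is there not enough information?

Link the given pairs in sequence: z_d < z_r; z_r < z_a; z_a < z_b; z_b < z_g.
Chaining these gives z_d < z_r < z_a < z_b < z_g.
So z_g is larger.

z_g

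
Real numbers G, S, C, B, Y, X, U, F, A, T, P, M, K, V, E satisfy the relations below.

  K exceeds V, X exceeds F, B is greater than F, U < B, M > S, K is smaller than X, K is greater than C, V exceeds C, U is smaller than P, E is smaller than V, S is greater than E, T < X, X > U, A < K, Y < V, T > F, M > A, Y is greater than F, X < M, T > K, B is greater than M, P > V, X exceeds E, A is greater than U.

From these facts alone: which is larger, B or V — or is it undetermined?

B

V < K and K < T give V < T.
With T < X: V < K < T < X.
With X < M: V < K < T < X < M.
With M < B: V < K < T < X < M < B.
So B is larger.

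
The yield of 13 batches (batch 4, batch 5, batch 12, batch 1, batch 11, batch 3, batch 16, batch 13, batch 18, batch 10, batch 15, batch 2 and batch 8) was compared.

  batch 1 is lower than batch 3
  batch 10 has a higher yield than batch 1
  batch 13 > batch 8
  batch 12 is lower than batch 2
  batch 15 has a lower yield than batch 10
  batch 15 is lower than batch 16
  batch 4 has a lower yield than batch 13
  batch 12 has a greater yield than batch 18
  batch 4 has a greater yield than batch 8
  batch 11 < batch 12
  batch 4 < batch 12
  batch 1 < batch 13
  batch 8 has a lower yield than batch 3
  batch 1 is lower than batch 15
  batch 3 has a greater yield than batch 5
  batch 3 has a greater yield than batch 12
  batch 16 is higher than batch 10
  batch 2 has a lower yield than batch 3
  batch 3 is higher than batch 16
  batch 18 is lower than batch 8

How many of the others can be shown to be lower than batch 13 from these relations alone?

4

Directly below batch 13: batch 8, batch 4, batch 1.
One step further: batch 18 (4 so far).
Nothing else is reachable below batch 13; 4 in all.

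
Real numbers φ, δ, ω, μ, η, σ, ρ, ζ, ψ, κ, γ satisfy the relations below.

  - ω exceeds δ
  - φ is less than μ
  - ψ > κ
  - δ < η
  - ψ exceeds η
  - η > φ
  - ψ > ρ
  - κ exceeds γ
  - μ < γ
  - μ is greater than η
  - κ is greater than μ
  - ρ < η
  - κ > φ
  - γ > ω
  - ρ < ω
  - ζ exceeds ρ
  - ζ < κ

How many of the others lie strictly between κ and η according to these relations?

Chaining upward from η reaches: μ, γ, ψ.
Chaining downward from κ reaches: ρ, δ, φ, ω, ζ, μ, γ.
Strictly between η and κ are those in both lists: μ, γ — 2 elements.

2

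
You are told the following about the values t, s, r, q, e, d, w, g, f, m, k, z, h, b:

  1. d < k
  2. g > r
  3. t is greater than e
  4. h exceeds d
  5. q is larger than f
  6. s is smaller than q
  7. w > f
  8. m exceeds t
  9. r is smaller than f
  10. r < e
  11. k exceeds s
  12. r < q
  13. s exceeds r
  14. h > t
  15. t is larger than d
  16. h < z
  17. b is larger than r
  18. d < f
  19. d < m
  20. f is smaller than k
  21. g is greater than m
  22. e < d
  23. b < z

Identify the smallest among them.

r

b is not least since r < b; s is not least since r < s; e is not least since r < e; d is not least since e < d; t is not least since d < t; f is not least since d < f; h is not least since t < h; m is not least since d < m; z is not least since b < z; g is not least since r < g; k is not least since s < k; q is not least since f < q; w is not least since f < w.
Only r has nothing below it, so r is the smallest.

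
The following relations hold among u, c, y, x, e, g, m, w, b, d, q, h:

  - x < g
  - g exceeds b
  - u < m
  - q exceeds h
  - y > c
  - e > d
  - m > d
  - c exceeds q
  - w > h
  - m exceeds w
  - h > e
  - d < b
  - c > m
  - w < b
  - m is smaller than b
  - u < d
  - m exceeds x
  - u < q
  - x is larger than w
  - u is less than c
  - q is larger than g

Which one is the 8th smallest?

b

Chaining the given pairs: u < d < e < h < w < x < m < b < g < q < c < y.
The 8th smallest is b.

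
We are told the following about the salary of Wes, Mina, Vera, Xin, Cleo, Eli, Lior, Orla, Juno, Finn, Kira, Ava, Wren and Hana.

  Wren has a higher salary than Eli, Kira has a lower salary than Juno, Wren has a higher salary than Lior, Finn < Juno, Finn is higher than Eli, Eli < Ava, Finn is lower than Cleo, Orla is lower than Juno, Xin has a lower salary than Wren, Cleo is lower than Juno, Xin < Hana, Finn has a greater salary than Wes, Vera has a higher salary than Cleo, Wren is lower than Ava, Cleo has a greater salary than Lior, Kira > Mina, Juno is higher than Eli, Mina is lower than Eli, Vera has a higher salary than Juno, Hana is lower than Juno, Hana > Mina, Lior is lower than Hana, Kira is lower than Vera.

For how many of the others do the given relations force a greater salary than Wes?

Directly above Wes: Finn.
One step further: Cleo, Juno (3 so far).
One step further: Vera (4 so far).
Nothing else is reachable above Wes; 4 in all.

4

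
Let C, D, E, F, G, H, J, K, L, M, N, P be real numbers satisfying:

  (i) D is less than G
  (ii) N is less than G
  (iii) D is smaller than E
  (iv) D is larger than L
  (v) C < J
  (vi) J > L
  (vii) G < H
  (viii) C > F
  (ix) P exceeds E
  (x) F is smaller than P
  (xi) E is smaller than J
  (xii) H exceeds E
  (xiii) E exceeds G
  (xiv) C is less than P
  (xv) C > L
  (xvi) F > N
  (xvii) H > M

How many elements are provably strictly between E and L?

2

Chaining upward from L reaches: D, G, C, P, H, J.
Chaining downward from E reaches: N, D, G.
Strictly between L and E are those in both lists: D, G — 2 elements.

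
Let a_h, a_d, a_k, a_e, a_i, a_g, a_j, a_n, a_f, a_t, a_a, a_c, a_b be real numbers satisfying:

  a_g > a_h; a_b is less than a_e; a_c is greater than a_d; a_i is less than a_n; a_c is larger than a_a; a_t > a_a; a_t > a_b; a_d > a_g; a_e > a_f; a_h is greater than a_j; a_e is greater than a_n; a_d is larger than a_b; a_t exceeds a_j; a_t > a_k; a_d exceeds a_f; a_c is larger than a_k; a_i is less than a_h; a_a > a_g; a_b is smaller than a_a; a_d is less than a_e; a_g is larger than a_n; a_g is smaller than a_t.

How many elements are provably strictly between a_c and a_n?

Chaining upward from a_n reaches: a_g, a_a, a_t, a_d, a_e.
Chaining downward from a_c reaches: a_j, a_i, a_f, a_h, a_b, a_g, a_a, a_k, a_d.
Strictly between a_n and a_c are those in both lists: a_g, a_a, a_d — 3 elements.

3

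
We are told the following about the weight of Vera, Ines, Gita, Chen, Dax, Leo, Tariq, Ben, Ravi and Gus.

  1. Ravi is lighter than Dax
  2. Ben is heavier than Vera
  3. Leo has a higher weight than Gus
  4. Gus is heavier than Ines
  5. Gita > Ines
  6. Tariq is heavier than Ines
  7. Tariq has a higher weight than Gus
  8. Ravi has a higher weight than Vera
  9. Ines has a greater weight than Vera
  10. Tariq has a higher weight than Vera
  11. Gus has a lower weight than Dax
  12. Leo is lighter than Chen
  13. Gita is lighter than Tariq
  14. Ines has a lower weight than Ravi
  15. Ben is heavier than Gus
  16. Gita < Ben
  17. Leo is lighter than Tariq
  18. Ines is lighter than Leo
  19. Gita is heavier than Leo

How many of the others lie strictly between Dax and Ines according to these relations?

The relations place Ines below Dax. An element lies strictly between them when it is forced above Ines and also forced below Dax.
Above Ines: {Gus, Ravi, Leo, Gita, Ben, Chen, Tariq}. Below Dax: {Vera, Gus, Ravi}.
Intersection: {Gus, Ravi} — 2.

2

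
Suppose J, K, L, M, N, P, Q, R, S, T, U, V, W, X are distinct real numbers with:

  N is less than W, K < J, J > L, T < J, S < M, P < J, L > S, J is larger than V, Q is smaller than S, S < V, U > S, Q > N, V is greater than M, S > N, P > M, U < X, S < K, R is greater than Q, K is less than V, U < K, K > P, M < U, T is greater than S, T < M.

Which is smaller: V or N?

N

N < Q and Q < S give N < S.
With S < T: N < Q < S < T.
Then T < M extends the chain to M.
With M < P: N < Q < S < T < M < P.
Then P < K extends the chain to K.
With K < V: N < Q < S < T < M < P < K < V.
So N < V; N is the smaller of the two.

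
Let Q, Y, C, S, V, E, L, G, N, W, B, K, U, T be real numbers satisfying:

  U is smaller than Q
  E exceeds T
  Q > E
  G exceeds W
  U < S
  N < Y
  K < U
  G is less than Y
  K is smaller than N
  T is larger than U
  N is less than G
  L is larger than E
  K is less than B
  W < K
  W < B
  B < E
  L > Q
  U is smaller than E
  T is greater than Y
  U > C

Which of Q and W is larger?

Link the given pairs in sequence: W < K; K < N; N < G; G < Y; Y < T; T < E; E < Q.
Together: W < K < N < G < Y < T < E < Q.
So W < Q; Q is the larger of the two.

Q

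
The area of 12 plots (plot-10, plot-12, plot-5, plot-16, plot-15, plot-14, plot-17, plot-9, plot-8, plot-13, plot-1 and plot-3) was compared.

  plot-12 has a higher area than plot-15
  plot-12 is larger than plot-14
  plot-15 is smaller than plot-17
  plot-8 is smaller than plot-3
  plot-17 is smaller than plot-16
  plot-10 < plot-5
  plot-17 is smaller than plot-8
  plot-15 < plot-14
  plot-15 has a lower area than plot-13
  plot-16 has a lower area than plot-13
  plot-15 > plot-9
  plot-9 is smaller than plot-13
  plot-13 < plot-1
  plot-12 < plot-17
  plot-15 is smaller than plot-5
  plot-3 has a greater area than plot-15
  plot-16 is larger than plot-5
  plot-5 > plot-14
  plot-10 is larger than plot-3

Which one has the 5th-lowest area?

plot-17

The consecutive relations fix a unique order: plot-9 < plot-15 < plot-14 < plot-12 < plot-17 < plot-8 < plot-3 < plot-10 < plot-5 < plot-16 < plot-13 < plot-1.
The 5th smallest is plot-17.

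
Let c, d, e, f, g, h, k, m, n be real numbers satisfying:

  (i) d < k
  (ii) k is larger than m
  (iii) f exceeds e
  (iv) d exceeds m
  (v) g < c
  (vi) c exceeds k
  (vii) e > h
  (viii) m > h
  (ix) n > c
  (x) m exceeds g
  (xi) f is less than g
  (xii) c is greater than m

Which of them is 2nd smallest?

The consecutive relations fix a unique order: h < e < f < g < m < d < k < c < n.
Counting 2 from the smallest end gives e.

e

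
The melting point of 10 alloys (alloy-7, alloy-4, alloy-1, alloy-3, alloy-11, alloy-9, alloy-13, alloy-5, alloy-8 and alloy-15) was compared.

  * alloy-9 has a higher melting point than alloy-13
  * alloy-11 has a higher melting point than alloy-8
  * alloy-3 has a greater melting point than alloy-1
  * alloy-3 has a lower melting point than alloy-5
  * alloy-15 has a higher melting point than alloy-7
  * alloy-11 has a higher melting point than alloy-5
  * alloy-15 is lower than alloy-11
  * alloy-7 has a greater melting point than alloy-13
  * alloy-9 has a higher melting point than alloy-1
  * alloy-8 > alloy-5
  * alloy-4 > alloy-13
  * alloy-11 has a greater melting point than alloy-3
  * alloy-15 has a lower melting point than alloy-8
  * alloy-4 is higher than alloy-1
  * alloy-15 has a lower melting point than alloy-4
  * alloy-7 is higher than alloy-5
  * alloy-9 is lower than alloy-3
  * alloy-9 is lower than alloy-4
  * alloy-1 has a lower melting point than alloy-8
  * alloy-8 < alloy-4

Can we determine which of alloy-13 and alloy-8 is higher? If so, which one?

alloy-8

The relevant relations are alloy-13 < alloy-9; alloy-9 < alloy-3; alloy-3 < alloy-5; alloy-5 < alloy-7; alloy-7 < alloy-15; alloy-15 < alloy-8.
Together: alloy-13 < alloy-9 < alloy-3 < alloy-5 < alloy-7 < alloy-15 < alloy-8.
So alloy-8 is higher.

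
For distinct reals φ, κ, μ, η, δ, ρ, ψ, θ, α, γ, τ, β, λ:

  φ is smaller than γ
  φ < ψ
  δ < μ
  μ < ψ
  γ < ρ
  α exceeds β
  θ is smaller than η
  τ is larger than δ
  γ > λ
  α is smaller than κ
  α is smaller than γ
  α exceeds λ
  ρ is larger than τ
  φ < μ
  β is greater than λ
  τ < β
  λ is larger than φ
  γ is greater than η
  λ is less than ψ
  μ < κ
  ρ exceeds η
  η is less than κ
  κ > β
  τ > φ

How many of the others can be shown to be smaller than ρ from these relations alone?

9

The elements the relations force below ρ are δ, θ, φ, η, λ, τ, β, α, γ — no chain reaches any other.
That is 9.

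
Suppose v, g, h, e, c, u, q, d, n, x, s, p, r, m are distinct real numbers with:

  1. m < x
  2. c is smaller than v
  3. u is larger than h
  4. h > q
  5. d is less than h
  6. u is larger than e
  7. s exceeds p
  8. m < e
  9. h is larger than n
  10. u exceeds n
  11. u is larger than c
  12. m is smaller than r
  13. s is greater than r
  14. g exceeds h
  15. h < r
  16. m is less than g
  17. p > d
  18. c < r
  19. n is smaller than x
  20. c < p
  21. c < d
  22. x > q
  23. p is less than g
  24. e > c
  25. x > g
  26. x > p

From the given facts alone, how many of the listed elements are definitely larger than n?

6

The elements the relations force above n are h, r, g, s, u, x — no chain reaches any other.
That is 6.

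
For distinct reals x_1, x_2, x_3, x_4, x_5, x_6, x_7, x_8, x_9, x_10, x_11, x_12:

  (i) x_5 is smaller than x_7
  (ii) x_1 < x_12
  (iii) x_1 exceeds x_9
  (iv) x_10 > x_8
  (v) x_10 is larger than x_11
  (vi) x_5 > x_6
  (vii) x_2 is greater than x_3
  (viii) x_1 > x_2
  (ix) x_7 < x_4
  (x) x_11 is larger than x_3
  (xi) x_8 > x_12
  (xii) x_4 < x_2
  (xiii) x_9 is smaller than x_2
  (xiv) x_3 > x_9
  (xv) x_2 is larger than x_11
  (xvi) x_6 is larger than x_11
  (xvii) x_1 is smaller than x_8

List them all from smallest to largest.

Each adjacent pair is fixed by a given relation: x_9 < x_3; x_3 < x_11; x_11 < x_6; x_6 < x_5; x_5 < x_7; x_7 < x_4; x_4 < x_2; x_2 < x_1; x_1 < x_12; x_12 < x_8; x_8 < x_10. Chaining them end to end gives the full order.

x_9 < x_3 < x_11 < x_6 < x_5 < x_7 < x_4 < x_2 < x_1 < x_12 < x_8 < x_10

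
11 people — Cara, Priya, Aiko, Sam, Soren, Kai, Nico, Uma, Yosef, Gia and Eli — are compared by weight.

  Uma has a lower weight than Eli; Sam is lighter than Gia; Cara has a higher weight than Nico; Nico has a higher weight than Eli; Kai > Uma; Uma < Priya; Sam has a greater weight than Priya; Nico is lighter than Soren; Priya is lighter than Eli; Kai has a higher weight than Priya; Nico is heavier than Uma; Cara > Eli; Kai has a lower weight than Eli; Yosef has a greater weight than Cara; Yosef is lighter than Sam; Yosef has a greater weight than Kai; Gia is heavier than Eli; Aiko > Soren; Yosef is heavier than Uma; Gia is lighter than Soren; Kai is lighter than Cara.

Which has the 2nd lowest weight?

Chaining the given pairs: Uma < Priya < Kai < Eli < Nico < Cara < Yosef < Sam < Gia < Soren < Aiko.
Counting 2 from the smallest end gives Priya.

Priya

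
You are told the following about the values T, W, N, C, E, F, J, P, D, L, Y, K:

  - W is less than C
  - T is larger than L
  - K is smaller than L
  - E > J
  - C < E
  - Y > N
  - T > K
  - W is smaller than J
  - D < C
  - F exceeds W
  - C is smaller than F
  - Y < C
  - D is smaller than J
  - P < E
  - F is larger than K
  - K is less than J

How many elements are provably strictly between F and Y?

Chaining upward from Y reaches: C, E.
Chaining downward from F reaches: N, K, W, D, C.
Strictly between Y and F are those in both lists: C — 1 element.

1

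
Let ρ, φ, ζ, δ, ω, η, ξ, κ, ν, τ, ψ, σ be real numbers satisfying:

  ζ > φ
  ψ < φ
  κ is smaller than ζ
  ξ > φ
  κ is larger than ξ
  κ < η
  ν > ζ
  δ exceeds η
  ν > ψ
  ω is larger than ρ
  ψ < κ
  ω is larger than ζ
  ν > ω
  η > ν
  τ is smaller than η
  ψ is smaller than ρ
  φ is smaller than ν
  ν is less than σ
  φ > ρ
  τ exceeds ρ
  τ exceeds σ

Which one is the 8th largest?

Piecing the relations together gives one ordering: ψ < ρ < φ < ξ < κ < ζ < ω < ν < σ < τ < η < δ.
Counting 8 from the largest end gives κ.

κ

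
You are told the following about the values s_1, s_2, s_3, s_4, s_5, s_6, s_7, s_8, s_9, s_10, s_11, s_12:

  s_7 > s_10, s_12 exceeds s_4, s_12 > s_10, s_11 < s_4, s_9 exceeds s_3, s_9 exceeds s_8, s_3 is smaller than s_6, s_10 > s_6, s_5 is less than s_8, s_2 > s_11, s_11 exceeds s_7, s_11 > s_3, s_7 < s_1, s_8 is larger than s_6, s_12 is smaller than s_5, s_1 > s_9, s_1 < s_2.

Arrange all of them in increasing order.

The consecutive links are each given: s_3 < s_6; s_6 < s_10; s_10 < s_7; s_7 < s_11; s_11 < s_4; s_4 < s_12; s_12 < s_5; s_5 < s_8; s_8 < s_9; s_9 < s_1; s_1 < s_2.

s_3 < s_6 < s_10 < s_7 < s_11 < s_4 < s_12 < s_5 < s_8 < s_9 < s_1 < s_2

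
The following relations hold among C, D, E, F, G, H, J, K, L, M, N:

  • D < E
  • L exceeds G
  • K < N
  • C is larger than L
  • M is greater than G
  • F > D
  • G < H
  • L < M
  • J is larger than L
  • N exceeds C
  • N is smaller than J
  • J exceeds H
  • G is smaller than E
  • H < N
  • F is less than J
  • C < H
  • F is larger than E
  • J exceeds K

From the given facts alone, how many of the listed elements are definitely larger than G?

8

The elements the relations force above G are L, E, C, F, H, N, J, M — no chain reaches any other.
That is 8.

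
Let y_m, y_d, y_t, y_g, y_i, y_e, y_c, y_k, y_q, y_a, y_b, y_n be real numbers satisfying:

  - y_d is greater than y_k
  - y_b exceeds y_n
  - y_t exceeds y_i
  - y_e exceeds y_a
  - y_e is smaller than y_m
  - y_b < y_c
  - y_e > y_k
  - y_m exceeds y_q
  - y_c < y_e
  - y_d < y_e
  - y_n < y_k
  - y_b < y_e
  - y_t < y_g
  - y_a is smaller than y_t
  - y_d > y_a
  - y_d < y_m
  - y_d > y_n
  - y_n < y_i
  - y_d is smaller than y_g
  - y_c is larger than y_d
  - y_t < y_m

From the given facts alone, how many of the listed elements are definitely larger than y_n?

9

Directly above y_n: y_i, y_k, y_d, y_b.
One step further: y_t, y_g, y_c, y_e, y_m (9 so far).
Nothing else is reachable above y_n; 9 in all.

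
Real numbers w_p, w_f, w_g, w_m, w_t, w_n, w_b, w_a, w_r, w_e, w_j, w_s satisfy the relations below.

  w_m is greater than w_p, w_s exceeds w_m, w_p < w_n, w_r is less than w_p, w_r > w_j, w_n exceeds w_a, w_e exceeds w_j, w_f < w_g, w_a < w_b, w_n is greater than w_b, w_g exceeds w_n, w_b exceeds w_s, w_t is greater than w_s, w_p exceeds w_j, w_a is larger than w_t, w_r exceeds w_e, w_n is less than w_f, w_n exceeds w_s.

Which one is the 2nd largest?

Piecing the relations together gives one ordering: w_j < w_e < w_r < w_p < w_m < w_s < w_t < w_a < w_b < w_n < w_f < w_g.
Counting 2 from the largest end gives w_f.

w_f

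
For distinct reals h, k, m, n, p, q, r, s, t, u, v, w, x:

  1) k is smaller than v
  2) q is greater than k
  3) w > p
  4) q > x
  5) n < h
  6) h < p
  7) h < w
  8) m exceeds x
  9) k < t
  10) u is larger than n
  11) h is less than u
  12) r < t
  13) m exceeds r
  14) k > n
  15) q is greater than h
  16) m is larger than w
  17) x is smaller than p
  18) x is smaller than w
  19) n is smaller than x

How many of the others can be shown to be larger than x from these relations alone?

Directly above x: p, q, w, m.
Nothing else is reachable above x; 4 in all.

4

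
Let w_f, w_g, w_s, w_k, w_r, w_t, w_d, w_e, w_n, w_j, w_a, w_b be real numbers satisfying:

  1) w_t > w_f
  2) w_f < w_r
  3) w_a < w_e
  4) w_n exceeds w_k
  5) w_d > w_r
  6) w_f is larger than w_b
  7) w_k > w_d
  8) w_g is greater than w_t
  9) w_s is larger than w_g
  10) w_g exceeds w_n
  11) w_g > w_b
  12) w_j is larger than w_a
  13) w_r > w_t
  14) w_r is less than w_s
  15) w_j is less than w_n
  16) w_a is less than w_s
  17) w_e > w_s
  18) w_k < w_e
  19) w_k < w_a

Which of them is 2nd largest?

Piecing the relations together gives one ordering: w_b < w_f < w_t < w_r < w_d < w_k < w_a < w_j < w_n < w_g < w_s < w_e.
The 2nd largest is w_s.

w_s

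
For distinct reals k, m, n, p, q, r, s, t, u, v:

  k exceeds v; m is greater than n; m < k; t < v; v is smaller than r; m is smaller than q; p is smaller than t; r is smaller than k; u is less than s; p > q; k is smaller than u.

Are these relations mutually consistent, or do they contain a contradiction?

The single ordering n < m < q < p < t < v < r < k < u < s satisfies every listed relation, so no contradiction arises.

consistent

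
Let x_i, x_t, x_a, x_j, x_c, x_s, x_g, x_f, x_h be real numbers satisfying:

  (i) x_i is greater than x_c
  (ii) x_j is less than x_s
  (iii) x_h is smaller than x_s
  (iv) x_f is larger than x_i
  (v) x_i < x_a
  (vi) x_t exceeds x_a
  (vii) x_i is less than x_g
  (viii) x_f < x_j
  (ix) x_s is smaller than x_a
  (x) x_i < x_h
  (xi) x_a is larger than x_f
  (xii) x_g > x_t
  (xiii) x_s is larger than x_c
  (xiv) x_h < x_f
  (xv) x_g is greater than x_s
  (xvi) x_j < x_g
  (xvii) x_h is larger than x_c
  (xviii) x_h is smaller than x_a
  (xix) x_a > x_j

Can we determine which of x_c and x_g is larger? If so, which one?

x_c < x_i and x_i < x_h give x_c < x_h.
Then x_h < x_f extends the chain to x_f.
Then x_f < x_j extends the chain to x_j.
With x_j < x_s: x_c < x_i < x_h < x_f < x_j < x_s.
With x_s < x_a: x_c < x_i < x_h < x_f < x_j < x_s < x_a.
With x_a < x_t: x_c < x_i < x_h < x_f < x_j < x_s < x_a < x_t.
With x_t < x_g: x_c < x_i < x_h < x_f < x_j < x_s < x_a < x_t < x_g.
So x_g is larger.

x_g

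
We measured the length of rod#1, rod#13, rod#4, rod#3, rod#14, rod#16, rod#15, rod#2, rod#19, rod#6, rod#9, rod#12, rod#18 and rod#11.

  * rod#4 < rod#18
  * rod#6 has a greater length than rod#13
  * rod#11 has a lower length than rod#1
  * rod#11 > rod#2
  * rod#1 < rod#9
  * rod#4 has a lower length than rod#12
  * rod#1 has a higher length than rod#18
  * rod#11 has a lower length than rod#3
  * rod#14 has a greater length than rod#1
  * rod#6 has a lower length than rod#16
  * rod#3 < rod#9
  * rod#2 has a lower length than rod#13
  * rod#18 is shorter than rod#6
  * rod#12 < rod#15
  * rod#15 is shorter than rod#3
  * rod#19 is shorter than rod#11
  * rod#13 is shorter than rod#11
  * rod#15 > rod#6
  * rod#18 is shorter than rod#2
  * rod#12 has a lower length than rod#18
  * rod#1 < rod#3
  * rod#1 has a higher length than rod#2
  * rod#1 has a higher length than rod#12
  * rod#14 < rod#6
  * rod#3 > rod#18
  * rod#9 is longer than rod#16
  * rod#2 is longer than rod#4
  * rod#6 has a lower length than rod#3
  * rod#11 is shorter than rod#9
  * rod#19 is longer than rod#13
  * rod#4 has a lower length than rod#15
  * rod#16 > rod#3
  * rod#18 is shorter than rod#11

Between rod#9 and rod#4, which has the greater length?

rod#4 < rod#12 and rod#12 < rod#18 give rod#4 < rod#18.
Then rod#18 < rod#2 extends the chain to rod#2.
Then rod#2 < rod#13 extends the chain to rod#13.
With rod#13 < rod#19: rod#4 < rod#12 < rod#18 < rod#2 < rod#13 < rod#19.
With rod#19 < rod#11: rod#4 < rod#12 < rod#18 < rod#2 < rod#13 < rod#19 < rod#11.
Then rod#11 < rod#1 extends the chain to rod#1.
Then rod#1 < rod#14 extends the chain to rod#14.
Then rod#14 < rod#6 extends the chain to rod#6.
Then rod#6 < rod#15 extends the chain to rod#15.
Then rod#15 < rod#3 extends the chain to rod#3.
Then rod#3 < rod#16 extends the chain to rod#16.
With rod#16 < rod#9: rod#4 < rod#12 < rod#18 < rod#2 < rod#13 < rod#19 < rod#11 < rod#1 < rod#14 < rod#6 < rod#15 < rod#3 < rod#16 < rod#9.
So rod#4 < rod#9; rod#9 is the longer of the two.

rod#9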